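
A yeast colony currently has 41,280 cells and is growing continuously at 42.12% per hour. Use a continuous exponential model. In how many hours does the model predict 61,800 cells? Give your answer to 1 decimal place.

61800 = 41280 · e^(0.4212·t)
t = ln(61800/41280) / 0.4212 = ln(1.49709) / 0.4212 = 0.40353 / 0.4212

t ≈ 1.0 hours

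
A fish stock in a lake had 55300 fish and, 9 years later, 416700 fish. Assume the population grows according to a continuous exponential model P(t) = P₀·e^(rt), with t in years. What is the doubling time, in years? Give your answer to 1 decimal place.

r = ln(416700/55300) / 9 = ln(7.53526) / 9 ≈ 0.224399 per year
doubling time = ln 2 / |r| = 0.69315 / 0.224399

doubling time ≈ 3.1 years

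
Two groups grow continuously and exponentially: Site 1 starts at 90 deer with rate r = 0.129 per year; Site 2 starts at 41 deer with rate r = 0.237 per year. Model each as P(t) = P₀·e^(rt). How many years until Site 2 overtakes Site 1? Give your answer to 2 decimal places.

t ≈ 7.28 years

90·e^(0.129t) = 41·e^(0.237t)
90/41 = e^((0.237 − 0.129)t) → ln(2.19512) = 0.108·t
t = 0.78624 / 0.108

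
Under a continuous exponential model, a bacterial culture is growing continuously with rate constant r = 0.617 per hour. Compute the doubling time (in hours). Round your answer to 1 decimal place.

doubling time = ln(2) / |r| = 0.69315 / 0.617

doubling time ≈ 1.1 hours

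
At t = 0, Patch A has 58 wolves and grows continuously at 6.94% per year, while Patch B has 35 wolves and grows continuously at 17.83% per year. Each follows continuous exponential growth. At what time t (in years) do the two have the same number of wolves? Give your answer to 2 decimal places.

58·e^(0.0694t) = 35·e^(0.1783t)
58/35 = e^((0.1783 − 0.0694)t) → ln(1.65714) = 0.1089·t
t = 0.50509 / 0.1089

t ≈ 4.64 years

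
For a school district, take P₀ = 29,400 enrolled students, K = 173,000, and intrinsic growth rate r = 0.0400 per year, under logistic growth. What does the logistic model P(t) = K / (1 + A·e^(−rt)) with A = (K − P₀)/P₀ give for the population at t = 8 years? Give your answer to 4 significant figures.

A = (173000 − 29400)/29400 = 4.88435
P(8) = 173000 / (1 + 4.88435·e^(−0.04·8)) = 173000 / (1 + 4.88435·0.726149)
= 173000 / 4.54677 ≈ 38049

≈ 38,050 enrolled students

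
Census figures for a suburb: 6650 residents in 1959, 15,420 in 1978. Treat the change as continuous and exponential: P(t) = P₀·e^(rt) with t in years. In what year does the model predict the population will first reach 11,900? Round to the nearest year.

r = ln(15420/6650) / 19 = 0.84105/19 ≈ 0.044266 per year
t = ln(11900/6650) / r = 0.58192/0.044266 ≈ 13.15 years after 1959

year 1972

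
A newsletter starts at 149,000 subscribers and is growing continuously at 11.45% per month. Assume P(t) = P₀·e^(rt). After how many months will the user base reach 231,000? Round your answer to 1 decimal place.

231000 = 149000 · e^(0.1145·t)
t = ln(231000/149000) / 0.1145 = ln(1.55034) / 0.1145 = 0.43847 / 0.1145

t ≈ 3.8 months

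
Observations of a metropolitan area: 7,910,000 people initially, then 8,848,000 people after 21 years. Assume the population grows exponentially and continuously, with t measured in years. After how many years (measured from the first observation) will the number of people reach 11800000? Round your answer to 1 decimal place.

t ≈ 75.0 years

r = ln(8848000/7910000) / 21 ≈ 0.005336 per year
t = ln(11800000/7910000) / r = 0.39997 / 0.005336 ≈ 74.952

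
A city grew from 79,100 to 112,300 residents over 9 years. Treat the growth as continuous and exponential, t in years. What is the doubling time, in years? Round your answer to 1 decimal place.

doubling time ≈ 17.8 years

r = ln(112300/79100) / 9 = ln(1.41972) / 9 ≈ 0.03894 per year
doubling time = ln 2 / |r| = 0.69315 / 0.03894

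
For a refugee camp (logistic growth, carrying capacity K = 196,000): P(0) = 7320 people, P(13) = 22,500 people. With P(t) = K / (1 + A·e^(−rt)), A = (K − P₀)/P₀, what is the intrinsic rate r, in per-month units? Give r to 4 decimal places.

A = (196000 − 7320)/7320 = 25.77596
22500 = 196000/(1 + 25.77596·e^(−r·13)) → e^(−13r) = (8.71111 − 1)/25.77596 = 0.299159
r = −ln(0.299159)/13 = 1.20678/13

r ≈ 0.0928 per month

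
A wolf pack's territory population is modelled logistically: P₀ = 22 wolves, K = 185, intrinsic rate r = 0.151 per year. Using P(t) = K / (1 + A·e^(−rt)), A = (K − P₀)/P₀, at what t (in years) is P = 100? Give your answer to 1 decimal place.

A = (185 − 22)/22 = 7.40909
100 = 185/(1 + 7.40909·e^(−0.151t)) → 1 + 7.40909·e^(−0.151t) = 1.85
e^(−0.151t) = 0.114724 → t = ln(8.71658)/0.151 = 2.16523/0.151

t ≈ 14.3 years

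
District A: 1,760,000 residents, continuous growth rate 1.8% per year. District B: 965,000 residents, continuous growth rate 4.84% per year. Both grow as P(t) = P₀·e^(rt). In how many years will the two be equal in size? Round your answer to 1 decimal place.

t ≈ 19.8 years

1760000·e^(0.018t) = 965000·e^(0.0484t)
1760000/965000 = e^((0.0484 − 0.018)t) → ln(1.82383) = 0.0304·t
t = 0.60094 / 0.0304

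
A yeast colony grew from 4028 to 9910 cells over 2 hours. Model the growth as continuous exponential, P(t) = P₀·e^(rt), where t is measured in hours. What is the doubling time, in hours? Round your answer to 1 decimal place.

r = ln(9910/4028) / 2 = ln(2.46028) / 2 ≈ 0.450137 per hour
doubling time = ln 2 / |r| = 0.69315 / 0.450137

doubling time ≈ 1.5 hours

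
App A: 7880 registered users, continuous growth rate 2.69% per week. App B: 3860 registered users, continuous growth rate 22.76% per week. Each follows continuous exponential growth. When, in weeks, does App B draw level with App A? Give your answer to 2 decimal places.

7880·e^(0.0269t) = 3860·e^(0.2276t)
7880/3860 = e^((0.2276 − 0.0269)t) → ln(2.04145) = 0.2007·t
t = 0.71366 / 0.2007

t ≈ 3.56 weeks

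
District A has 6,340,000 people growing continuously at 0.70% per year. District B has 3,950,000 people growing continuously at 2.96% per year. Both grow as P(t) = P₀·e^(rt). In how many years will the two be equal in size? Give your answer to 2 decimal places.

t ≈ 20.94 years

6340000·e^(0.007t) = 3950000·e^(0.0296t)
6340000/3950000 = e^((0.0296 − 0.007)t) → ln(1.60506) = 0.0226·t
t = 0.47316 / 0.0226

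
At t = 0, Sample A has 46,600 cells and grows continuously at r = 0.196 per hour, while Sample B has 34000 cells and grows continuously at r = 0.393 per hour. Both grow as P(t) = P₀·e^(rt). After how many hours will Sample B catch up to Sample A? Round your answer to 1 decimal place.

46600·e^(0.196t) = 34000·e^(0.393t)
46600/34000 = e^((0.393 − 0.196)t) → ln(1.37059) = 0.197·t
t = 0.31524 / 0.197

t ≈ 1.6 hours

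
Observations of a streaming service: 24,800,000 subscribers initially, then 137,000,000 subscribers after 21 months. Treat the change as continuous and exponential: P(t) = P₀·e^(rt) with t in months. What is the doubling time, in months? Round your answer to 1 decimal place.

doubling time ≈ 8.5 months

r = ln(137000000/24800000) / 21 = ln(5.52419) / 21 ≈ 0.081387 per month
doubling time = ln 2 / |r| = 0.69315 / 0.081387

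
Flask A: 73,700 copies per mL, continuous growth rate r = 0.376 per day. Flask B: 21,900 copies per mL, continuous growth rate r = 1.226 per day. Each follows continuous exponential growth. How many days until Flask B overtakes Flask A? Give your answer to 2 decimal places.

t ≈ 1.43 days

73700·e^(0.376t) = 21900·e^(1.226t)
73700/21900 = e^((1.226 − 0.376)t) → ln(3.3653) = 0.85·t
t = 1.21352 / 0.85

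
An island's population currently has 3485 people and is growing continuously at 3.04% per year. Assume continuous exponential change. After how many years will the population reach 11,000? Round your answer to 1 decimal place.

t ≈ 37.8 years

11000 = 3485 · e^(0.0304·t)
t = ln(11000/3485) / 0.0304 = ln(3.15638) / 0.0304 = 1.14943 / 0.0304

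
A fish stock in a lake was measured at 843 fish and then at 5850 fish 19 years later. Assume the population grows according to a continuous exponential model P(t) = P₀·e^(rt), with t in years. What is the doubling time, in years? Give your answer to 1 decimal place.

r = ln(5850/843) / 19 = ln(6.9395) / 19 ≈ 0.101959 per year
doubling time = ln 2 / |r| = 0.69315 / 0.101959

doubling time ≈ 6.8 years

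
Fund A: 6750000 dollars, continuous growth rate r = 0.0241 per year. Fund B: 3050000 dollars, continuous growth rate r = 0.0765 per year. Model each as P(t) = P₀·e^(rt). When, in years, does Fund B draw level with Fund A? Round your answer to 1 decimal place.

6750000·e^(0.0241t) = 3050000·e^(0.0765t)
6750000/3050000 = e^((0.0765 − 0.0241)t) → ln(2.21311) = 0.0524·t
t = 0.7944 / 0.0524

t ≈ 15.2 years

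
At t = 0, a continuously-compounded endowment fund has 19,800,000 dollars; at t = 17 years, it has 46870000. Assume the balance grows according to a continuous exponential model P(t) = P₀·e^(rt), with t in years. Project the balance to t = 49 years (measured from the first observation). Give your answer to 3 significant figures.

≈ 237,000,000 dollars

r = ln(46870000/19800000) / 17 ≈ 0.050688 per year
P(49) = 19800000 · e^(0.050688·49) = 19800000 · 11.98567 ≈ 237316234.67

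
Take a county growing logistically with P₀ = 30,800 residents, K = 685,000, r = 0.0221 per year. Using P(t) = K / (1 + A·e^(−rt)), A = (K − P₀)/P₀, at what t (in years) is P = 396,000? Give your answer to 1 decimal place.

A = (685000 − 30800)/30800 = 21.24026
396000 = 685000/(1 + 21.24026·e^(−0.0221t)) → 1 + 21.24026·e^(−0.0221t) = 1.7298
e^(−0.0221t) = 0.034359 → t = ln(29.1043)/0.0221 = 3.37089/0.0221

t ≈ 152.5 years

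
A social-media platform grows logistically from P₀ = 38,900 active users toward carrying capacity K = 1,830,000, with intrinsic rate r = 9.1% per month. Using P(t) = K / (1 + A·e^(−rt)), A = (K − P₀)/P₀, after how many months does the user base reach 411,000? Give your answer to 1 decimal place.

A = (1830000 − 38900)/38900 = 46.0437
411000 = 1830000/(1 + 46.0437·e^(−0.091t)) → 1 + 46.0437·e^(−0.091t) = 4.45255
e^(−0.091t) = 0.074984 → t = ln(13.33613)/0.091 = 2.59048/0.091

t ≈ 28.5 months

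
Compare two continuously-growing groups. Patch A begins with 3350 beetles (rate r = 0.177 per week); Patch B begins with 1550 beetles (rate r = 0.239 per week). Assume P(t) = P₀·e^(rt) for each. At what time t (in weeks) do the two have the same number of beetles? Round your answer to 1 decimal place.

3350·e^(0.177t) = 1550·e^(0.239t)
3350/1550 = e^((0.239 − 0.177)t) → ln(2.16129) = 0.062·t
t = 0.77071 / 0.062

t ≈ 12.4 weeks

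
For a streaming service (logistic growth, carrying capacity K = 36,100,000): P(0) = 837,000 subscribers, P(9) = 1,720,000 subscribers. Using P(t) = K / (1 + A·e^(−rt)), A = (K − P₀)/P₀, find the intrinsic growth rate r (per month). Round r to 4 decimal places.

A = (36100000 − 837000)/837000 = 42.13023
1720000 = 36100000/(1 + 42.13023·e^(−r·9)) → e^(−9r) = (20.98837 − 1)/42.13023 = 0.474443
r = −ln(0.474443)/9 = 0.74561/9

r ≈ 0.0828 per month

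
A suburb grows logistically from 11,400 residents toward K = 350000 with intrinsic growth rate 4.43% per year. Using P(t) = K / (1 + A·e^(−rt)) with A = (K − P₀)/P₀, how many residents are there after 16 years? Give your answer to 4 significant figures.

A = (350000 − 11400)/11400 = 29.70175
P(16) = 350000 / (1 + 29.70175·e^(−0.0443·16)) = 350000 / (1 + 29.70175·0.492235)
= 350000 / 15.62023 ≈ 22406.84

≈ 22,410 residents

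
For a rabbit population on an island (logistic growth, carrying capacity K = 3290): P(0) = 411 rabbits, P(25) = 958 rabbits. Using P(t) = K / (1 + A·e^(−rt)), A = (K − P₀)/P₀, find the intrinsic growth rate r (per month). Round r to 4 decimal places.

r ≈ 0.0423 per month

A = (3290 − 411)/411 = 7.00487
958 = 3290/(1 + 7.00487·e^(−r·25)) → e^(−25r) = (3.43424 − 1)/7.00487 = 0.347507
r = −ln(0.347507)/25 = 1.05697/25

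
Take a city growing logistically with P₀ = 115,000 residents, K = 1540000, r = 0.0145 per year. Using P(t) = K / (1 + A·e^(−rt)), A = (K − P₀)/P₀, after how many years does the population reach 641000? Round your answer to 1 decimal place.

t ≈ 150.3 years

A = (1540000 − 115000)/115000 = 12.3913
641000 = 1540000/(1 + 12.3913·e^(−0.0145t)) → 1 + 12.3913·e^(−0.0145t) = 2.4025
e^(−0.0145t) = 0.113184 → t = ln(8.83518)/0.0145 = 2.17874/0.0145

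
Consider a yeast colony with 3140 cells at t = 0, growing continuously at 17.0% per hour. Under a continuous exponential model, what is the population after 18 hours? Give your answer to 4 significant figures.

P(18) = 3140 · e^(0.17·18) = 3140 · e^(3.06)
= 3140 · 21.32756 ≈ 66968.53

≈ 66,970 cells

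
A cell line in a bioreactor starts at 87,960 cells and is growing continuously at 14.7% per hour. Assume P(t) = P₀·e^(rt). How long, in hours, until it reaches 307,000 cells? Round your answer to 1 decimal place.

307000 = 87960 · e^(0.147·t)
t = ln(307000/87960) / 0.147 = ln(3.49022) / 0.147 = 1.24997 / 0.147

t ≈ 8.5 hours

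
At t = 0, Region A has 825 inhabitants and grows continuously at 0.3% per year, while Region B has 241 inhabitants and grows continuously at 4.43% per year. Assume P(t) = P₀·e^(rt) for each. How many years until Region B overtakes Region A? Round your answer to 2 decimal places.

t ≈ 29.80 years

825·e^(0.003t) = 241·e^(0.0443t)
825/241 = e^((0.0443 − 0.003)t) → ln(3.42324) = 0.0413·t
t = 1.23059 / 0.0413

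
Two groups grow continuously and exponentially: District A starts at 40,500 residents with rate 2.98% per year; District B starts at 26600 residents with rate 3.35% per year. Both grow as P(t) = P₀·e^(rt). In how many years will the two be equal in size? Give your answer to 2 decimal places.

t ≈ 113.62 years

40500·e^(0.0298t) = 26600·e^(0.0335t)
40500/26600 = e^((0.0335 − 0.0298)t) → ln(1.52256) = 0.0037·t
t = 0.42039 / 0.0037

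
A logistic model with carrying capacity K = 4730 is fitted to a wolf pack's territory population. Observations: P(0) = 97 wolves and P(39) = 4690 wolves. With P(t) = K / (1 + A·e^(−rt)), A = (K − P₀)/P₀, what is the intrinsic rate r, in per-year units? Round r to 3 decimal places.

r ≈ 0.221 per year

A = (4730 − 97)/97 = 47.76289
4690 = 4730/(1 + 47.76289·e^(−r·39)) → e^(−39r) = (1.00853 − 1)/47.76289 = 0.000179
r = −ln(0.000179)/39 = 8.63056/39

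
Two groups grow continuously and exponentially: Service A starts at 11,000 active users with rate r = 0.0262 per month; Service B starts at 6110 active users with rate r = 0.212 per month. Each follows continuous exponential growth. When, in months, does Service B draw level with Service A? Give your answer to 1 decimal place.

11000·e^(0.0262t) = 6110·e^(0.212t)
11000/6110 = e^((0.212 − 0.0262)t) → ln(1.80033) = 0.1858·t
t = 0.58797 / 0.1858

t ≈ 3.2 months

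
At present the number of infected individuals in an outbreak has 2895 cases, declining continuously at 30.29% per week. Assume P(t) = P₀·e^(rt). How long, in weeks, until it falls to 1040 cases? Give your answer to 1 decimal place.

1040 = 2895 · e^(-0.3029·t)
t = ln(1040/2895) / -0.3029 = ln(0.35924) / -0.3029 = -1.02376 / -0.3029

t ≈ 3.4 weeks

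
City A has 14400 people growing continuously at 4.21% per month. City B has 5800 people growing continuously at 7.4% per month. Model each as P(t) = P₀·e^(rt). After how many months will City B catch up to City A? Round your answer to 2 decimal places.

14400·e^(0.0421t) = 5800·e^(0.074t)
14400/5800 = e^((0.074 − 0.0421)t) → ln(2.48276) = 0.0319·t
t = 0.90937 / 0.0319

t ≈ 28.51 months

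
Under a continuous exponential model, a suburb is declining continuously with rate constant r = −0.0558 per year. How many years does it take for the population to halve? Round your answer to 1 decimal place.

half-life = ln(2) / |r| = 0.69315 / 0.0558

half-life ≈ 12.4 years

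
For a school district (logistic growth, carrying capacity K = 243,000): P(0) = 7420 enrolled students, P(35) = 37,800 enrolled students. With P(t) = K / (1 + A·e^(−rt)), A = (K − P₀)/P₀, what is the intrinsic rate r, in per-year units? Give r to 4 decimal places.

A = (243000 − 7420)/7420 = 31.74933
37800 = 243000/(1 + 31.74933·e^(−r·35)) → e^(−35r) = (6.42857 − 1)/31.74933 = 0.170982
r = −ln(0.170982)/35 = 1.7662/35

r ≈ 0.0505 per year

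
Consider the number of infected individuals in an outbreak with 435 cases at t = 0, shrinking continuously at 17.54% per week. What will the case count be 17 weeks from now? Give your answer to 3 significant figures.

P(17) = 435 · e^(-0.1754·17) = 435 · e^(-2.9818)
= 435 · 0.0507 ≈ 22.06

≈ 22.1 cases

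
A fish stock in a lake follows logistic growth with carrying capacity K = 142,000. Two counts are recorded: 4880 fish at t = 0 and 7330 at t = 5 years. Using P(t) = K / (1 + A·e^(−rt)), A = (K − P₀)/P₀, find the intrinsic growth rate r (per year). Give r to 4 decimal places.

A = (142000 − 4880)/4880 = 28.09836
7330 = 142000/(1 + 28.09836·e^(−r·5)) → e^(−5r) = (19.37244 − 1)/28.09836 = 0.653862
r = −ln(0.653862)/5 = 0.42486/5

r ≈ 0.0850 per year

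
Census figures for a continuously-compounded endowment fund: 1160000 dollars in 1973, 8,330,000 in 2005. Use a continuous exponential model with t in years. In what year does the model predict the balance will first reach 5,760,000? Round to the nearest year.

r = ln(8330000/1160000) / 32 = 1.97144/32 ≈ 0.061608 per year
t = ln(5760000/1160000) / r = 1.60252/0.061608 ≈ 26.01 years after 1973

year 1999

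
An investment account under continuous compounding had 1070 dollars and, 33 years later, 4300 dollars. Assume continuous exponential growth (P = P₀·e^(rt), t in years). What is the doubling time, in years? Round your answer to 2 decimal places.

r = ln(4300/1070) / 33 = ln(4.01869) / 33 ≈ 0.04215 per year
doubling time = ln 2 / |r| = 0.69315 / 0.04215

doubling time ≈ 16.44 years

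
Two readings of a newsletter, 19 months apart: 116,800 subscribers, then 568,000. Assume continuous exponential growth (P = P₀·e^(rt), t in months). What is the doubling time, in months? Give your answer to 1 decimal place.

r = ln(568000/116800) / 19 = ln(4.86301) / 19 ≈ 0.083245 per month
doubling time = ln 2 / |r| = 0.69315 / 0.083245

doubling time ≈ 8.3 months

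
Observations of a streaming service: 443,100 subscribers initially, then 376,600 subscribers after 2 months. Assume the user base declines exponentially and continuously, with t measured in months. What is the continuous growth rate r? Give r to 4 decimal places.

376600 = 443100 · e^(r·2)
e^(2r) = 376600/443100 = 0.84992
r = ln(0.84992) / 2 = -0.16261 / 2

r ≈ -0.0813 per month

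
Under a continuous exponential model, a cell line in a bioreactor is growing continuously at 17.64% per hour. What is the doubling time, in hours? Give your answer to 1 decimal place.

doubling time ≈ 3.9 hours

doubling time = ln(2) / |r| = 0.69315 / 0.1764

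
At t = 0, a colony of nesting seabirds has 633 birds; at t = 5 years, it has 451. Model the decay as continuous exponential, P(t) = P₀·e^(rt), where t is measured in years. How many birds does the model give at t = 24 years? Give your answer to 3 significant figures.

r = ln(451/633) / 5 ≈ -0.067801 per year
P(24) = 633 · e^(-0.067801·24) = 633 · 0.19648 ≈ 124.37

≈ 124 birds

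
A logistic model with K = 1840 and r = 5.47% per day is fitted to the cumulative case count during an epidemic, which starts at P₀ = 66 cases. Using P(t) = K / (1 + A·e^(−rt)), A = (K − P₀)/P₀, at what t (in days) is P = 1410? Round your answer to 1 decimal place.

A = (1840 − 66)/66 = 26.87879
1410 = 1840/(1 + 26.87879·e^(−0.0547t)) → 1 + 26.87879·e^(−0.0547t) = 1.30496
e^(−0.0547t) = 0.011346 → t = ln(88.13742)/0.0547 = 4.4789/0.0547

t ≈ 81.9 days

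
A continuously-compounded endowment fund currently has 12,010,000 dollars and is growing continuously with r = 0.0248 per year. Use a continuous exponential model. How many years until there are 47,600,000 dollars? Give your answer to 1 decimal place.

t ≈ 55.5 years

47600000 = 12010000 · e^(0.0248·t)
t = ln(47600000/12010000) / 0.0248 = ln(3.96336) / 0.0248 = 1.37709 / 0.0248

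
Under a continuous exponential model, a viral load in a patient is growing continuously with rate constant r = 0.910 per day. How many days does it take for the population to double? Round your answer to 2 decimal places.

doubling time ≈ 0.76 days

doubling time = ln(2) / |r| = 0.69315 / 0.91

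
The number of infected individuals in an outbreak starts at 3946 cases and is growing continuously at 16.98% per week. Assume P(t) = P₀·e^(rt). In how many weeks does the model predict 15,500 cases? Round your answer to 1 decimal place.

15500 = 3946 · e^(0.1698·t)
t = ln(15500/3946) / 0.1698 = ln(3.92803) / 0.1698 = 1.36814 / 0.1698

t ≈ 8.1 weeks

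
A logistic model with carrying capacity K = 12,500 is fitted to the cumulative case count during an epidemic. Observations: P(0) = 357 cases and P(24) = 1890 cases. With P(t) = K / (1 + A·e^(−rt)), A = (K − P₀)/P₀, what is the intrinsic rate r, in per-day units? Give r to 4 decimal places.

r ≈ 0.0751 per day

A = (12500 − 357)/357 = 34.01401
1890 = 12500/(1 + 34.01401·e^(−r·24)) → e^(−24r) = (6.61376 − 1)/34.01401 = 0.165043
r = −ln(0.165043)/24 = 1.80155/24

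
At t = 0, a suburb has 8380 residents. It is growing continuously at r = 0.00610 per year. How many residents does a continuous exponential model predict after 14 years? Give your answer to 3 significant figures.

P(14) = 8380 · e^(0.0061·14) = 8380 · e^(0.0854)
= 8380 · 1.08915 ≈ 9127.1

≈ 9,130 residents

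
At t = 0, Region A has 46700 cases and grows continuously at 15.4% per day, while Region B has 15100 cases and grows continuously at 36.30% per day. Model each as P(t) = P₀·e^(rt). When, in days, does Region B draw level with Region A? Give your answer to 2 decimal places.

46700·e^(0.154t) = 15100·e^(0.363t)
46700/15100 = e^((0.363 − 0.154)t) → ln(3.09272) = 0.209·t
t = 1.12905 / 0.209

t ≈ 5.40 days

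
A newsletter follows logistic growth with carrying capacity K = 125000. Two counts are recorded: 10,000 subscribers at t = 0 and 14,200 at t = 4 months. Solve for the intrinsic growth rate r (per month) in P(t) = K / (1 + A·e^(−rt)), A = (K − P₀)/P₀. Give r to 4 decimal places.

r ≈ 0.0970 per month

A = (125000 − 10000)/10000 = 11.5
14200 = 125000/(1 + 11.5·e^(−r·4)) → e^(−4r) = (8.80282 − 1)/11.5 = 0.678506
r = −ln(0.678506)/4 = 0.38786/4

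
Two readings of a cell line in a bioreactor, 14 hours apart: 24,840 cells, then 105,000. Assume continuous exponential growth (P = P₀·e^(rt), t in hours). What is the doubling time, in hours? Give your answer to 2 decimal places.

r = ln(105000/24840) / 14 = ln(4.22705) / 14 ≈ 0.102965 per hour
doubling time = ln 2 / |r| = 0.69315 / 0.102965

doubling time ≈ 6.73 hours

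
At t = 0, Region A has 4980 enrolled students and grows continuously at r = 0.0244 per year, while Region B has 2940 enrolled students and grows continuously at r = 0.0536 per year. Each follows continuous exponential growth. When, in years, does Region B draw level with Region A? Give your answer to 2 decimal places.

4980·e^(0.0244t) = 2940·e^(0.0536t)
4980/2940 = e^((0.0536 − 0.0244)t) → ln(1.69388) = 0.0292·t
t = 0.52702 / 0.0292

t ≈ 18.05 years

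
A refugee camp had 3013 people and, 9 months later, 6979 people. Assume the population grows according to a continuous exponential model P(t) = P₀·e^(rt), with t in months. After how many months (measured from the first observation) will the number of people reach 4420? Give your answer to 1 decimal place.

t ≈ 4.1 months

r = ln(6979/3013) / 9 ≈ 0.09333 per month
t = ln(4420/3013) / r = 0.3832 / 0.09333 ≈ 4.106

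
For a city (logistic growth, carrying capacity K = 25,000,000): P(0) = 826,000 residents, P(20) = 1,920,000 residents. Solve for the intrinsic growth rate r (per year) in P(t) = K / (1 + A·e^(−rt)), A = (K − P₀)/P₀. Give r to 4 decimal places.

r ≈ 0.0445 per year

A = (25000000 − 826000)/826000 = 29.26634
1920000 = 25000000/(1 + 29.26634·e^(−r·20)) → e^(−20r) = (13.02083 − 1)/29.26634 = 0.410739
r = −ln(0.410739)/20 = 0.8898/20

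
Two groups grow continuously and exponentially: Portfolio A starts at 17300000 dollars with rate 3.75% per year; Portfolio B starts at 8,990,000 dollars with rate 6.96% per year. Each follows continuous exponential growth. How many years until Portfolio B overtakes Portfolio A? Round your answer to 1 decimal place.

t ≈ 20.4 years

17300000·e^(0.0375t) = 8990000·e^(0.0696t)
17300000/8990000 = e^((0.0696 − 0.0375)t) → ln(1.92436) = 0.0321·t
t = 0.65459 / 0.0321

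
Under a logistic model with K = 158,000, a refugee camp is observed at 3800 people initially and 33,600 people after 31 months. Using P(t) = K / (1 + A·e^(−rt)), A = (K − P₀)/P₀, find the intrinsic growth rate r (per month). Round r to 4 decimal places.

r ≈ 0.0772 per month

A = (158000 − 3800)/3800 = 40.57895
33600 = 158000/(1 + 40.57895·e^(−r·31)) → e^(−31r) = (4.70238 − 1)/40.57895 = 0.091239
r = −ln(0.091239)/31 = 2.39427/31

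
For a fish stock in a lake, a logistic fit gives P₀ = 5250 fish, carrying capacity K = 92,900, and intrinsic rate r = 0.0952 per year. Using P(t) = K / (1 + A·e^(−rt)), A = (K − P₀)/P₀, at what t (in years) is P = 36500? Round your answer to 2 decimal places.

t ≈ 25.00 years

A = (92900 − 5250)/5250 = 16.69524
36500 = 92900/(1 + 16.69524·e^(−0.0952t)) → 1 + 16.69524·e^(−0.0952t) = 2.54521
e^(−0.0952t) = 0.092554 → t = ln(10.80454)/0.0952 = 2.37997/0.0952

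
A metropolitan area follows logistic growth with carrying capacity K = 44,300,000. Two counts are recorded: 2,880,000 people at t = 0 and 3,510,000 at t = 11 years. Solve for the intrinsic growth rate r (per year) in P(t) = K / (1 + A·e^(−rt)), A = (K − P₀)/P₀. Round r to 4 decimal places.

r ≈ 0.0194 per year

A = (44300000 − 2880000)/2880000 = 14.38194
3510000 = 44300000/(1 + 14.38194·e^(−r·11)) → e^(−11r) = (12.62108 − 1)/14.38194 = 0.808033
r = −ln(0.808033)/11 = 0.21315/11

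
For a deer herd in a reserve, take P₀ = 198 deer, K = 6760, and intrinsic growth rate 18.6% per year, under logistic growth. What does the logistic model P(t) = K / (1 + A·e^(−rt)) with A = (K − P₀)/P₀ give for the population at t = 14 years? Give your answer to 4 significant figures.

A = (6760 − 198)/198 = 33.14141
P(14) = 6760 / (1 + 33.14141·e^(−0.186·14)) = 6760 / (1 + 33.14141·0.073977)
= 6760 / 3.4517 ≈ 1958.45

≈ 1,958 deer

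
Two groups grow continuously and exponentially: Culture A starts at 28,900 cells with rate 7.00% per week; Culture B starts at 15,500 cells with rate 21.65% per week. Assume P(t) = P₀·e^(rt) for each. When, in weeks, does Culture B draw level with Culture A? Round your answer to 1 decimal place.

28900·e^(0.07t) = 15500·e^(0.2165t)
28900/15500 = e^((0.2165 − 0.07)t) → ln(1.86452) = 0.1465·t
t = 0.623 / 0.1465

t ≈ 4.3 weeks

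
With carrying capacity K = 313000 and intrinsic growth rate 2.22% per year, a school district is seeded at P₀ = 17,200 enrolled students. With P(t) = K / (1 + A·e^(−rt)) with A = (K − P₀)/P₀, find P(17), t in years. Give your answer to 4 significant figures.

≈ 24,470 enrolled students

A = (313000 − 17200)/17200 = 17.19767
P(17) = 313000 / (1 + 17.19767·e^(−0.0222·17)) = 313000 / (1 + 17.19767·0.685642)
= 313000 / 12.79144 ≈ 24469.48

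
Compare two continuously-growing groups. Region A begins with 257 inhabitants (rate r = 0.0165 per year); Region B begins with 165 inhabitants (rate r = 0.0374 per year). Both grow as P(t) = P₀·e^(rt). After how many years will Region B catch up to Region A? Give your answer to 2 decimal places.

257·e^(0.0165t) = 165·e^(0.0374t)
257/165 = e^((0.0374 − 0.0165)t) → ln(1.55758) = 0.0209·t
t = 0.44313 / 0.0209

t ≈ 21.20 years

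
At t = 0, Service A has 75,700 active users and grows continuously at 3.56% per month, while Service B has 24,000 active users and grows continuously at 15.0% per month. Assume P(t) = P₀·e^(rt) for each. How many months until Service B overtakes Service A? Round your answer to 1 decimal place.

75700·e^(0.0356t) = 24000·e^(0.15t)
75700/24000 = e^((0.15 − 0.0356)t) → ln(3.15417) = 0.1144·t
t = 1.14872 / 0.1144

t ≈ 10.0 months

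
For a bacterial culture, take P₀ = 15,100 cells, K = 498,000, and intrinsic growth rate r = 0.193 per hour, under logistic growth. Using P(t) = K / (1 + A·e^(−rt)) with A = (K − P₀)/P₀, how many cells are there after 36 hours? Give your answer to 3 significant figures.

A = (498000 − 15100)/15100 = 31.98013
P(36) = 498000 / (1 + 31.98013·e^(−0.193·36)) = 498000 / (1 + 31.98013·0.000961)
= 498000 / 1.03072 ≈ 483158.03

≈ 483,000 cells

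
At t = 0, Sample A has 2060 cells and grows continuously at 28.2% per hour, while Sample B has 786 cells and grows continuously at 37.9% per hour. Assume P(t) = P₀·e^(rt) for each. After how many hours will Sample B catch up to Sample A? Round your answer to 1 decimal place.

t ≈ 9.9 hours

2060·e^(0.282t) = 786·e^(0.379t)
2060/786 = e^((0.379 − 0.282)t) → ln(2.62087) = 0.097·t
t = 0.9635 / 0.097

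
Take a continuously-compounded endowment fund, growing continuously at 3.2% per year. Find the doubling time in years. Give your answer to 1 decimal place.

doubling time ≈ 21.7 years

doubling time = ln(2) / |r| = 0.69315 / 0.032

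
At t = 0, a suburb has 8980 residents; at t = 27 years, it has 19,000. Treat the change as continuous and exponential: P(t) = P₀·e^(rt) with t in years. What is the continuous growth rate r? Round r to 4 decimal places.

r ≈ 0.0278 per year

19000 = 8980 · e^(r·27)
e^(27r) = 19000/8980 = 2.11581
r = ln(2.11581) / 27 = 0.74944 / 27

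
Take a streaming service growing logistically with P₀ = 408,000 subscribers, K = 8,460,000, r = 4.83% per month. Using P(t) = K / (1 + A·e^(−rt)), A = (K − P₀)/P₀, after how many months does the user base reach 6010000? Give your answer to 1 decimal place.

A = (8460000 − 408000)/408000 = 19.73529
6010000 = 8460000/(1 + 19.73529·e^(−0.0483t)) → 1 + 19.73529·e^(−0.0483t) = 1.40765
e^(−0.0483t) = 0.020656 → t = ln(48.41188)/0.0483 = 3.87975/0.0483

t ≈ 80.3 months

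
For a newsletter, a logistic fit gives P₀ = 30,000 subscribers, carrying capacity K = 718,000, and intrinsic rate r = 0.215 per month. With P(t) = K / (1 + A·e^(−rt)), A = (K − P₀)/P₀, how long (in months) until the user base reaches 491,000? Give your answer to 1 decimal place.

A = (718000 − 30000)/30000 = 22.93333
491000 = 718000/(1 + 22.93333·e^(−0.215t)) → 1 + 22.93333·e^(−0.215t) = 1.46232
e^(−0.215t) = 0.020159 → t = ln(49.6047)/0.215 = 3.90409/0.215

t ≈ 18.2 months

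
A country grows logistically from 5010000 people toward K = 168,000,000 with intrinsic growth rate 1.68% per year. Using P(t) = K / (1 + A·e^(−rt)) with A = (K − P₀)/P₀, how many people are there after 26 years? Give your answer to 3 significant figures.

≈ 7,630,000 people

A = (168000000 − 5010000)/5010000 = 32.53293
P(26) = 168000000 / (1 + 32.53293·e^(−0.0168·26)) = 168000000 / (1 + 32.53293·0.646101)
= 168000000 / 22.01955 ≈ 7629583.88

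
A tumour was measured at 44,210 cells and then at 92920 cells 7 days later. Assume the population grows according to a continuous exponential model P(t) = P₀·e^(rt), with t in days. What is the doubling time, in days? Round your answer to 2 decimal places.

doubling time ≈ 6.53 days

r = ln(92920/44210) / 7 = ln(2.10179) / 7 ≈ 0.106113 per day
doubling time = ln 2 / |r| = 0.69315 / 0.106113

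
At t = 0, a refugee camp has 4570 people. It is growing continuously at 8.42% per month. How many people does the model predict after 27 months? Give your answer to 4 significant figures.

P(27) = 4570 · e^(0.0842·27) = 4570 · e^(2.2734)
= 4570 · 9.71237 ≈ 44385.52

≈ 44,390 people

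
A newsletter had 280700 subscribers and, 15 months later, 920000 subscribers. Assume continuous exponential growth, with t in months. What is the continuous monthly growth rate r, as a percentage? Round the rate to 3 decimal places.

920000 = 280700 · e^(r·15)
e^(15r) = 920000/280700 = 3.27752
r = ln(3.27752) / 15 = 1.18709 / 15

r ≈ 7.914% per month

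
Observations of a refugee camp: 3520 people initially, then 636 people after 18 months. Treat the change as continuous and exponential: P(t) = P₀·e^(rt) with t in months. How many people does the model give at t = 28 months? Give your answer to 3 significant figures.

≈ 246 people

r = ln(636/3520) / 18 ≈ -0.095057 per month
P(28) = 3520 · e^(-0.095057·28) = 3520 · 0.06984 ≈ 245.83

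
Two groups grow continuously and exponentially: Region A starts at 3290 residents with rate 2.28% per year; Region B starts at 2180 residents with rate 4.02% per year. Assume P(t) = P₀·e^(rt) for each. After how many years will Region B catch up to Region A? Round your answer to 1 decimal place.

3290·e^(0.0228t) = 2180·e^(0.0402t)
3290/2180 = e^((0.0402 − 0.0228)t) → ln(1.50917) = 0.0174·t
t = 0.41156 / 0.0174

t ≈ 23.7 years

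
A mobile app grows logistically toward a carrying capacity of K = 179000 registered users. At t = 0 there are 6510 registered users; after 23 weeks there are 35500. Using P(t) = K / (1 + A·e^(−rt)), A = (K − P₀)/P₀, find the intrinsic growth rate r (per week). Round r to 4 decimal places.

r ≈ 0.0817 per week

A = (179000 − 6510)/6510 = 26.49616
35500 = 179000/(1 + 26.49616·e^(−r·23)) → e^(−23r) = (5.04225 − 1)/26.49616 = 0.15256
r = −ln(0.15256)/23 = 1.8802/23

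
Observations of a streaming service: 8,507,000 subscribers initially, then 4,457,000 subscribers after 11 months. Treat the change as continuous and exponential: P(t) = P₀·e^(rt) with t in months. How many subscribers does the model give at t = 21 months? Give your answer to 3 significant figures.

r = ln(4457000/8507000) / 11 ≈ -0.058765 per month
P(21) = 8507000 · e^(-0.058765·21) = 8507000 · 0.29111 ≈ 2476453

≈ 2,480,000 subscribers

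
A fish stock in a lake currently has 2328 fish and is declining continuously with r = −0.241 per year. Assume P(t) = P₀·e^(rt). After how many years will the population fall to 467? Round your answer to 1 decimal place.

t ≈ 6.7 years

467 = 2328 · e^(-0.241·t)
t = ln(467/2328) / -0.241 = ln(0.2006) / -0.241 = -1.60644 / -0.241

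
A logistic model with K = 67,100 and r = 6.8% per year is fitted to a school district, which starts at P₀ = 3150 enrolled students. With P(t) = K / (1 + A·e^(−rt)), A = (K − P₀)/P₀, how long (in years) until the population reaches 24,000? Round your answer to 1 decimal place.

A = (67100 − 3150)/3150 = 20.30159
24000 = 67100/(1 + 20.30159·e^(−0.068t)) → 1 + 20.30159·e^(−0.068t) = 2.79583
e^(−0.068t) = 0.088458 → t = ln(11.30483)/0.068 = 2.42523/0.068

t ≈ 35.7 years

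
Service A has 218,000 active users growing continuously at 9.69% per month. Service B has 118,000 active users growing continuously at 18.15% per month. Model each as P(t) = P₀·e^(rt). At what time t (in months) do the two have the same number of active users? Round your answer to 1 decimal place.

t ≈ 7.3 months

218000·e^(0.0969t) = 118000·e^(0.1815t)
218000/118000 = e^((0.1815 − 0.0969)t) → ln(1.84746) = 0.0846·t
t = 0.61381 / 0.0846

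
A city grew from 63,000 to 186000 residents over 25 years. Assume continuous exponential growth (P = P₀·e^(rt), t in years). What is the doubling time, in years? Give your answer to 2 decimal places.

r = ln(186000/63000) / 25 = ln(2.95238) / 25 ≈ 0.043304 per year
doubling time = ln 2 / |r| = 0.69315 / 0.043304

doubling time ≈ 16.01 years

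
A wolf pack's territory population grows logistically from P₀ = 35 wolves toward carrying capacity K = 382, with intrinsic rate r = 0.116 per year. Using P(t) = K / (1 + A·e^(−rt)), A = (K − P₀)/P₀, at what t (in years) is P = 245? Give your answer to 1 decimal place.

A = (382 − 35)/35 = 9.91429
245 = 382/(1 + 9.91429·e^(−0.116t)) → 1 + 9.91429·e^(−0.116t) = 1.55918
e^(−0.116t) = 0.056402 → t = ln(17.72993)/0.116 = 2.87525/0.116

t ≈ 24.8 years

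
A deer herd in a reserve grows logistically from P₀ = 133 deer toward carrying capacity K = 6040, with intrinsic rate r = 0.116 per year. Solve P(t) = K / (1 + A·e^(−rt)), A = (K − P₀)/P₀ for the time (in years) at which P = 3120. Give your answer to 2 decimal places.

A = (6040 − 133)/133 = 44.41353
3120 = 6040/(1 + 44.41353·e^(−0.116t)) → 1 + 44.41353·e^(−0.116t) = 1.9359
e^(−0.116t) = 0.021072 → t = ln(47.45556)/0.116 = 3.85979/0.116

t ≈ 33.27 years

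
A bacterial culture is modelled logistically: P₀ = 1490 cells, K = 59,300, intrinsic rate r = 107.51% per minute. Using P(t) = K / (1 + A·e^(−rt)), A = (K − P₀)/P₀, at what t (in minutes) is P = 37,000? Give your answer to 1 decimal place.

t ≈ 3.9 minutes

A = (59300 − 1490)/1490 = 38.79866
37000 = 59300/(1 + 38.79866·e^(−1.0751t)) → 1 + 38.79866·e^(−1.0751t) = 1.6027
e^(−1.0751t) = 0.015534 → t = ln(64.37445)/1.0751 = 4.16472/1.0751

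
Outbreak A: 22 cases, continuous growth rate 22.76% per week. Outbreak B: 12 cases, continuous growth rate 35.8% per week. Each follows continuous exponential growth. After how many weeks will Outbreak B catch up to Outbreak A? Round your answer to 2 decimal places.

t ≈ 4.65 weeks

22·e^(0.2276t) = 12·e^(0.358t)
22/12 = e^((0.358 − 0.2276)t) → ln(1.83333) = 0.1304·t
t = 0.60614 / 0.1304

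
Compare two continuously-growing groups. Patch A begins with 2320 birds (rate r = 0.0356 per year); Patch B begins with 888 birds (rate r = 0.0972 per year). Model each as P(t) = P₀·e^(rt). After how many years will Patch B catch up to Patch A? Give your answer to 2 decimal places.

2320·e^(0.0356t) = 888·e^(0.0972t)
2320/888 = e^((0.0972 − 0.0356)t) → ln(2.61261) = 0.0616·t
t = 0.96035 / 0.0616

t ≈ 15.59 years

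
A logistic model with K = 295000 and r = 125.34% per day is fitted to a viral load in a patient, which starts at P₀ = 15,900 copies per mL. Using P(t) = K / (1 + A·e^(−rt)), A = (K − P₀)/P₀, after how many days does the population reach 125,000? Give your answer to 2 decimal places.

t ≈ 2.04 days

A = (295000 − 15900)/15900 = 17.55346
125000 = 295000/(1 + 17.55346·e^(−1.2534t)) → 1 + 17.55346·e^(−1.2534t) = 2.36
e^(−1.2534t) = 0.077478 → t = ln(12.90696)/1.2534 = 2.55777/1.2534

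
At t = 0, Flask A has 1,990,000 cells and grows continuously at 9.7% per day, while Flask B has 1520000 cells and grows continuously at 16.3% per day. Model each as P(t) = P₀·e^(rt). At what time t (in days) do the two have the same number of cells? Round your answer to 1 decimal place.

1990000·e^(0.097t) = 1520000·e^(0.163t)
1990000/1520000 = e^((0.163 − 0.097)t) → ln(1.30921) = 0.066·t
t = 0.26942 / 0.066

t ≈ 4.1 days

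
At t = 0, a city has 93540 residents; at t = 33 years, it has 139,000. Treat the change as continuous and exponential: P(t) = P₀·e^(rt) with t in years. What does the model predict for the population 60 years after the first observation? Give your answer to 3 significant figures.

r = ln(139000/93540) / 33 ≈ 0.012003 per year
P(60) = 93540 · e^(0.012003·60) = 93540 · 2.05475 ≈ 192201.31

≈ 192,000 residents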